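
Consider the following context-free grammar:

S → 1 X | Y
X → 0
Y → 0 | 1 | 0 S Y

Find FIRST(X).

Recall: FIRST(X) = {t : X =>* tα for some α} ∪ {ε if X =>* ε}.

We compute FIRST(X) using the standard algorithm.
FIRST(S) = {0, 1}
FIRST(X) = {0}
FIRST(Y) = {0, 1}
Therefore, FIRST(X) = {0}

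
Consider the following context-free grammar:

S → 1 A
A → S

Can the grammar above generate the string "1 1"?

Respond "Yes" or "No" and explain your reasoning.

No - no valid derivation exists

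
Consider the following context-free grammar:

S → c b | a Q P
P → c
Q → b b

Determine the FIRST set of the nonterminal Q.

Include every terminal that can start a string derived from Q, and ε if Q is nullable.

We compute FIRST(Q) using the standard algorithm.
FIRST(P) = {c}
FIRST(Q) = {b}
FIRST(S) = {a, c}
Therefore, FIRST(Q) = {b}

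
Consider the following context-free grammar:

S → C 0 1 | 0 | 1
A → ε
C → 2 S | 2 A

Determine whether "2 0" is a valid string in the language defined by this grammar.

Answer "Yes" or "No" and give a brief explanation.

No - no valid derivation exists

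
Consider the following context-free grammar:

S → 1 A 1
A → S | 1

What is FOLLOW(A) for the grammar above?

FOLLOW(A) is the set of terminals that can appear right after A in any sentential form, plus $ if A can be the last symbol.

We compute FOLLOW(A) using the standard algorithm.
FOLLOW(S) starts with {$}.
FIRST(A) = {1}
FIRST(S) = {1}
FOLLOW(A) = {1}
FOLLOW(S) = {$, 1}
Therefore, FOLLOW(A) = {1}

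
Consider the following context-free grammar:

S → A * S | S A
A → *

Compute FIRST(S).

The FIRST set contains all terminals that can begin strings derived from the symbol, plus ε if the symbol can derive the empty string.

We compute FIRST(S) using the standard algorithm.
FIRST(A) = {*}
FIRST(S) = {*}
Therefore, FIRST(S) = {*}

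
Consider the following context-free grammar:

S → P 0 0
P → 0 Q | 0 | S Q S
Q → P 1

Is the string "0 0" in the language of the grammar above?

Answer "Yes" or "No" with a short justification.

No - no valid derivation exists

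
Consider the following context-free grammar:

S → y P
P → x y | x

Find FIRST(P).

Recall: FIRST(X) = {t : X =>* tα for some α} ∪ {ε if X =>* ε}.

We compute FIRST(P) using the standard algorithm.
FIRST(P) = {x}
FIRST(S) = {y}
Therefore, FIRST(P) = {x}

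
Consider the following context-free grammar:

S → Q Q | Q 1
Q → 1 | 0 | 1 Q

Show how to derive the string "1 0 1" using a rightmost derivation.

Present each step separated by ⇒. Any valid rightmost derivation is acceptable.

S ⇒ Q 1 ⇒ 1 Q 1 ⇒ 1 0 1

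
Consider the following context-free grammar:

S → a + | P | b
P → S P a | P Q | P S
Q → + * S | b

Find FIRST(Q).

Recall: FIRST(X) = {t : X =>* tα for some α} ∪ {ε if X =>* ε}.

We compute FIRST(Q) using the standard algorithm.
FIRST(P) = {a, b}
FIRST(Q) = {+, b}
FIRST(S) = {a, b}
Therefore, FIRST(Q) = {+, b}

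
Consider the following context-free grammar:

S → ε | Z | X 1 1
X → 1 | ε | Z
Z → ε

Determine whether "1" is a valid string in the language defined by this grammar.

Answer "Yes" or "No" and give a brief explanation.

No - no valid derivation exists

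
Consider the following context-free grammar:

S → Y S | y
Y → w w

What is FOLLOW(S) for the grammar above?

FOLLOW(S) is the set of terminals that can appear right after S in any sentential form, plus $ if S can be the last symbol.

We compute FOLLOW(S) using the standard algorithm.
FOLLOW(S) starts with {$}.
FIRST(S) = {w, y}
FIRST(Y) = {w}
FOLLOW(S) = {$}
FOLLOW(Y) = {w, y}
Therefore, FOLLOW(S) = {$}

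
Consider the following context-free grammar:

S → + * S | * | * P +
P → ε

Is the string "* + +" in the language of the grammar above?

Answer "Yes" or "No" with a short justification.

No - no valid derivation exists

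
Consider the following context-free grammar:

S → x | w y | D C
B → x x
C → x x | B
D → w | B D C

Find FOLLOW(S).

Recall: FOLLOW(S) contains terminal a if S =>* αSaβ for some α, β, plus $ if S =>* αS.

We compute FOLLOW(S) using the standard algorithm.
FOLLOW(S) starts with {$}.
FIRST(B) = {x}
FIRST(C) = {x}
FIRST(D) = {w, x}
FIRST(S) = {w, x}
FOLLOW(B) = {$, w, x}
FOLLOW(C) = {$, x}
FOLLOW(D) = {x}
FOLLOW(S) = {$}
Therefore, FOLLOW(S) = {$}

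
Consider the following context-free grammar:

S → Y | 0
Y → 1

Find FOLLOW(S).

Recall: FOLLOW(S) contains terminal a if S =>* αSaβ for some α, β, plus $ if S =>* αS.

We compute FOLLOW(S) using the standard algorithm.
FOLLOW(S) starts with {$}.
FIRST(S) = {0, 1}
FIRST(Y) = {1}
FOLLOW(S) = {$}
FOLLOW(Y) = {$}
Therefore, FOLLOW(S) = {$}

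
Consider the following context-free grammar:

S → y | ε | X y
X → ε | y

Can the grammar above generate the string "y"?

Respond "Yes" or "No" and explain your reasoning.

Yes - a valid derivation exists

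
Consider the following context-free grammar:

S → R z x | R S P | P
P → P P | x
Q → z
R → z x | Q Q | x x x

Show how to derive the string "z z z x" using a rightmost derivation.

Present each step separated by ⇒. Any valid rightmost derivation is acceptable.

S ⇒ R z x ⇒ Q Q z x ⇒ Q z z x ⇒ z z z x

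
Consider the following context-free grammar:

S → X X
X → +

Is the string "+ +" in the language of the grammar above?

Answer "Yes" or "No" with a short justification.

Yes - a valid derivation exists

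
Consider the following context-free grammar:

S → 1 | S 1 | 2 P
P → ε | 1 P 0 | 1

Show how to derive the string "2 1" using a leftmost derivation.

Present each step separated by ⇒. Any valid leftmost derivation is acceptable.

S ⇒ S 1 ⇒ 2 P 1 ⇒ 2 1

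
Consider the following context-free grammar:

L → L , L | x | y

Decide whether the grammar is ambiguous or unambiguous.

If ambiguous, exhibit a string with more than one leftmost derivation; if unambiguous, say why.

Ambiguous - the string 'x , y , x , y , y , x' has two distinct leftmost derivations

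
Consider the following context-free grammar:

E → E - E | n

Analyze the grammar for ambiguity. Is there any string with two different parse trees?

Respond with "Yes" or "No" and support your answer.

Yes - the string 'n - n - n - n - n - n' has two distinct parse trees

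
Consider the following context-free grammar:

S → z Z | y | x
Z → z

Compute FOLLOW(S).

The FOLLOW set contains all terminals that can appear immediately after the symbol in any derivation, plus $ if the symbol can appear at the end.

We compute FOLLOW(S) using the standard algorithm.
FOLLOW(S) starts with {$}.
FIRST(S) = {x, y, z}
FIRST(Z) = {z}
FOLLOW(S) = {$}
FOLLOW(Z) = {$}
Therefore, FOLLOW(S) = {$}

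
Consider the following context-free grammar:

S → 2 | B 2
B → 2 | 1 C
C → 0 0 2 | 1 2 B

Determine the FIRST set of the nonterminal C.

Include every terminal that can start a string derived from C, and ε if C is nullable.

We compute FIRST(C) using the standard algorithm.
FIRST(B) = {1, 2}
FIRST(C) = {0, 1}
FIRST(S) = {1, 2}
Therefore, FIRST(C) = {0, 1}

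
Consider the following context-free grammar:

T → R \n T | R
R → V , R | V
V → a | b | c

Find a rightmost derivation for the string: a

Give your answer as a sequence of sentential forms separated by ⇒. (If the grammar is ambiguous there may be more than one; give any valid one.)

T ⇒ R ⇒ V ⇒ a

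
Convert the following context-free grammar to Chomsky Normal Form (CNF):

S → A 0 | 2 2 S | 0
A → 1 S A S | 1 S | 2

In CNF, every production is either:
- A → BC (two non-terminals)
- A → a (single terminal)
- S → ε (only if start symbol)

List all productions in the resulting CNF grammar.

T0 → 0; T2 → 2; S → 0; T1 → 1; A → 2; S → A T0; S → T2 X0; X0 → T2 S; A → T1 X1; X1 → S X2; X2 → A S; A → T1 S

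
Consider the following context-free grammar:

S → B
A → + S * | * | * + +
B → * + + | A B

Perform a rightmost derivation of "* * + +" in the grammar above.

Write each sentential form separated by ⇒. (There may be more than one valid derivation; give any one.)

S ⇒ B ⇒ A B ⇒ A * + + ⇒ * * + +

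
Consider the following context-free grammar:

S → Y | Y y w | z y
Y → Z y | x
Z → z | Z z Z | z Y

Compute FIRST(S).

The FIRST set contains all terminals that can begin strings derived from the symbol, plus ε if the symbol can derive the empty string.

We compute FIRST(S) using the standard algorithm.
FIRST(S) = {x, z}
FIRST(Y) = {x, z}
FIRST(Z) = {z}
Therefore, FIRST(S) = {x, z}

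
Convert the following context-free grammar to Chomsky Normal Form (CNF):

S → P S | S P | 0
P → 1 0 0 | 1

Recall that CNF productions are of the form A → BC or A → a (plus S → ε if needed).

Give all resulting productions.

S → 0; T1 → 1; T0 → 0; P → 1; S → P S; S → S P; P → T1 X0; X0 → T0 T0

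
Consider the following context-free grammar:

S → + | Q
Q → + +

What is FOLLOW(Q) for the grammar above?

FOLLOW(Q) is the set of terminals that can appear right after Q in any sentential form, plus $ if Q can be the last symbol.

We compute FOLLOW(Q) using the standard algorithm.
FOLLOW(S) starts with {$}.
FIRST(Q) = {+}
FIRST(S) = {+}
FOLLOW(Q) = {$}
FOLLOW(S) = {$}
Therefore, FOLLOW(Q) = {$}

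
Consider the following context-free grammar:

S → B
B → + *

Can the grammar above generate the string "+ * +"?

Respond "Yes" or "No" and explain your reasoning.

No - no valid derivation exists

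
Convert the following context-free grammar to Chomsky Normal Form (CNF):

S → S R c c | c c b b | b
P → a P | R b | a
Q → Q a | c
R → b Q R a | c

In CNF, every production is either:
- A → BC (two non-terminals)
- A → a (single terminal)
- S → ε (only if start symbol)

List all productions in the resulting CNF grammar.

TC → c; TB → b; S → b; TA → a; P → a; Q → c; R → c; S → S X0; X0 → R X1; X1 → TC TC; S → TC X2; X2 → TC X3; X3 → TB TB; P → TA P; P → R TB; Q → Q TA; R → TB X4; X4 → Q X5; X5 → R TA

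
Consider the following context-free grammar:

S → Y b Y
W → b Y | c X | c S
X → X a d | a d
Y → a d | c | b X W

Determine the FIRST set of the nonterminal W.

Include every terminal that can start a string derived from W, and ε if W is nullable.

We compute FIRST(W) using the standard algorithm.
FIRST(S) = {a, b, c}
FIRST(W) = {b, c}
FIRST(X) = {a}
FIRST(Y) = {a, b, c}
Therefore, FIRST(W) = {b, c}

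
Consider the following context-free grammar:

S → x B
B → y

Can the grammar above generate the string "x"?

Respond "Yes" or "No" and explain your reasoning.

No - no valid derivation exists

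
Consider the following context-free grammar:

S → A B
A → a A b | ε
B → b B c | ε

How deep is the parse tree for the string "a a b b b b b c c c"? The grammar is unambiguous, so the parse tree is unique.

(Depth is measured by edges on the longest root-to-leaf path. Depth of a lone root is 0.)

5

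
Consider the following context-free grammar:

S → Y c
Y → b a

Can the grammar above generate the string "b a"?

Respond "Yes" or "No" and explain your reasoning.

No - no valid derivation exists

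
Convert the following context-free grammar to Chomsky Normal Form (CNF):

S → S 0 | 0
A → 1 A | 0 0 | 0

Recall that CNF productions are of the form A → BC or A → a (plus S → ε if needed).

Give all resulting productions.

T0 → 0; S → 0; T1 → 1; A → 0; S → S T0; A → T1 A; A → T0 T0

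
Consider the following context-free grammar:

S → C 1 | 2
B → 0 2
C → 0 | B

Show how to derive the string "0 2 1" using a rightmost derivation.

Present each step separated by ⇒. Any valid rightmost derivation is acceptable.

S ⇒ C 1 ⇒ B 1 ⇒ 0 2 1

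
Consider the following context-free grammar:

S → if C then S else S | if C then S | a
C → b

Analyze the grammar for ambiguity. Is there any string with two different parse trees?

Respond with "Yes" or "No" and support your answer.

Yes - the string 'if b then if b then if b then a else a' has two distinct parse trees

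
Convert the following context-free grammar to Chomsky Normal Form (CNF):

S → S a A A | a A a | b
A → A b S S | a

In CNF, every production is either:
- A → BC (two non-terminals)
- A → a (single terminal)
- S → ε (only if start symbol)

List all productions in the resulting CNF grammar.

TA → a; S → b; TB → b; A → a; S → S X0; X0 → TA X1; X1 → A A; S → TA X2; X2 → A TA; A → A X3; X3 → TB X4; X4 → S S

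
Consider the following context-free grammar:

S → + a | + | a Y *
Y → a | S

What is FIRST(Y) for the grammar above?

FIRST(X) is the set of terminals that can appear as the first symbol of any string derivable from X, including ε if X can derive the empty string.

We compute FIRST(Y) using the standard algorithm.
FIRST(S) = {+, a}
FIRST(Y) = {+, a}
Therefore, FIRST(Y) = {+, a}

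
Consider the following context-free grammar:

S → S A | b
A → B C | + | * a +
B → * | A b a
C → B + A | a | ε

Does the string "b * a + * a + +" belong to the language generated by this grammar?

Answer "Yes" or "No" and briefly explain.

Yes - a valid derivation exists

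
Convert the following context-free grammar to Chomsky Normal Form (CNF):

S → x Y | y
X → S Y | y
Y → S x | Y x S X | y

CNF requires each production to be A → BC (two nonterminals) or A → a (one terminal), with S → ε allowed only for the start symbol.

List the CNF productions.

TX → x; S → y; X → y; Y → y; S → TX Y; X → S Y; Y → S TX; Y → Y X0; X0 → TX X1; X1 → S X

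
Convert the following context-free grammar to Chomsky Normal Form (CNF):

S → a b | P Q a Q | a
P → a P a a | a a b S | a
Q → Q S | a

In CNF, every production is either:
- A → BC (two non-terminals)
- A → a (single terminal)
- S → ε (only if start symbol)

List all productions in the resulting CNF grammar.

TA → a; TB → b; S → a; P → a; Q → a; S → TA TB; S → P X0; X0 → Q X1; X1 → TA Q; P → TA X2; X2 → P X3; X3 → TA TA; P → TA X4; X4 → TA X5; X5 → TB S; Q → Q S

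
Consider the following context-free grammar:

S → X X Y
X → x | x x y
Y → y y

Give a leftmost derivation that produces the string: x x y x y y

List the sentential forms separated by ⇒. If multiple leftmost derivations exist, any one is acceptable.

S ⇒ X X Y ⇒ x x y X Y ⇒ x x y x Y ⇒ x x y x y y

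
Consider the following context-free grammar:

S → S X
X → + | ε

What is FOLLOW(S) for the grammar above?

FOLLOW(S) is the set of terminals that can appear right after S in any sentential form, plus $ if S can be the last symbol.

We compute FOLLOW(S) using the standard algorithm.
FOLLOW(S) starts with {$}.
FIRST(S) = {}
FIRST(X) = {+, ε}
FOLLOW(S) = {$, +}
FOLLOW(X) = {$, +}
Therefore, FOLLOW(S) = {$, +}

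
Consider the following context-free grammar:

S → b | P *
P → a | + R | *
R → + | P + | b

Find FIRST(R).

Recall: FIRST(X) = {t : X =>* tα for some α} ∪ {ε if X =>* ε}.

We compute FIRST(R) using the standard algorithm.
FIRST(P) = {*, +, a}
FIRST(R) = {*, +, a, b}
FIRST(S) = {*, +, a, b}
Therefore, FIRST(R) = {*, +, a, b}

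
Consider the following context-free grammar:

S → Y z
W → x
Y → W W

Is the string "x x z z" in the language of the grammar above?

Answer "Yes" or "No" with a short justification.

No - no valid derivation exists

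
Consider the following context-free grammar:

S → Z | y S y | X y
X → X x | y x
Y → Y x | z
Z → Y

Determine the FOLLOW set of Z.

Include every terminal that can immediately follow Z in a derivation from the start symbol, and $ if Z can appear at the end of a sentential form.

We compute FOLLOW(Z) using the standard algorithm.
FOLLOW(S) starts with {$}.
FIRST(S) = {y, z}
FIRST(X) = {y}
FIRST(Y) = {z}
FIRST(Z) = {z}
FOLLOW(S) = {$, y}
FOLLOW(X) = {x, y}
FOLLOW(Y) = {$, x, y}
FOLLOW(Z) = {$, y}
Therefore, FOLLOW(Z) = {$, y}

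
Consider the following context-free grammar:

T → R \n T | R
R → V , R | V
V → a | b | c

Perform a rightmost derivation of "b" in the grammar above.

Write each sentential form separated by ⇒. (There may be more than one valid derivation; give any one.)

T ⇒ R ⇒ V ⇒ b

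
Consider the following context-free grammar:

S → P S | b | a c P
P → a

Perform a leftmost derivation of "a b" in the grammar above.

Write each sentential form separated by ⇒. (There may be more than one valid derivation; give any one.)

S ⇒ P S ⇒ a S ⇒ a b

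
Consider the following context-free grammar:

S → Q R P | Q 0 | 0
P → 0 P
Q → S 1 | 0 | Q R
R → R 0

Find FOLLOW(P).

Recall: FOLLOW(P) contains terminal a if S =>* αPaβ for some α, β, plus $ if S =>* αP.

We compute FOLLOW(P) using the standard algorithm.
FOLLOW(S) starts with {$}.
FIRST(P) = {0}
FIRST(Q) = {0}
FIRST(R) = {}
FIRST(S) = {0}
FOLLOW(P) = {$, 1}
FOLLOW(Q) = {0}
FOLLOW(R) = {0}
FOLLOW(S) = {$, 1}
Therefore, FOLLOW(P) = {$, 1}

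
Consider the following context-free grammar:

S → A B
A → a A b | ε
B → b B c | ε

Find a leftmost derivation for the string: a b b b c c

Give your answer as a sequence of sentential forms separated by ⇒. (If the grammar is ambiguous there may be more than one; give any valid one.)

S ⇒ A B ⇒ a A b B ⇒ a b B ⇒ a b b B c ⇒ a b b b B c c ⇒ a b b b c c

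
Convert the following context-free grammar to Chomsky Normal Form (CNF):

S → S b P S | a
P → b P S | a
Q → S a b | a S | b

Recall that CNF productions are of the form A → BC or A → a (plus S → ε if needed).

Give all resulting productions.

TB → b; S → a; P → a; TA → a; Q → b; S → S X0; X0 → TB X1; X1 → P S; P → TB X2; X2 → P S; Q → S X3; X3 → TA TB; Q → TA S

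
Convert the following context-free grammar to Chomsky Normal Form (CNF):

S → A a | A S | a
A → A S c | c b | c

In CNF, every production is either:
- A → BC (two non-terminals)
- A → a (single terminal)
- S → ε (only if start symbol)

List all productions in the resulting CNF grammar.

TA → a; S → a; TC → c; TB → b; A → c; S → A TA; S → A S; A → A X0; X0 → S TC; A → TC TB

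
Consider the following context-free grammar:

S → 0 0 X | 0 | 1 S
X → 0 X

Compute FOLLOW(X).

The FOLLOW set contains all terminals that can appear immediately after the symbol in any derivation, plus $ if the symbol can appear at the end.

We compute FOLLOW(X) using the standard algorithm.
FOLLOW(S) starts with {$}.
FIRST(S) = {0, 1}
FIRST(X) = {0}
FOLLOW(S) = {$}
FOLLOW(X) = {$}
Therefore, FOLLOW(X) = {$}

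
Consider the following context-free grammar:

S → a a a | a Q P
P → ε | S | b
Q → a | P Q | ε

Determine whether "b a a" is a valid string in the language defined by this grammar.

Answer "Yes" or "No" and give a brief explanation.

No - no valid derivation exists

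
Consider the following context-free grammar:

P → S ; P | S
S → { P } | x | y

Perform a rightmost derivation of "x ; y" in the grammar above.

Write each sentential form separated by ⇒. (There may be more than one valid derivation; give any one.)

P ⇒ S ; P ⇒ S ; S ⇒ S ; y ⇒ x ; y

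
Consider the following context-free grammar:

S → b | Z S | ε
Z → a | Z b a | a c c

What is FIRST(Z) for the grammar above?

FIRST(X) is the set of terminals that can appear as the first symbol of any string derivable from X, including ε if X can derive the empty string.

We compute FIRST(Z) using the standard algorithm.
FIRST(S) = {a, b, ε}
FIRST(Z) = {a}
Therefore, FIRST(Z) = {a}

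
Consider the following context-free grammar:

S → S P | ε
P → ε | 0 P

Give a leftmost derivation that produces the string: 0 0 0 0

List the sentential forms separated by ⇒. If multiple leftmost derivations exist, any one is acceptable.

S ⇒ S P ⇒ P ⇒ 0 P ⇒ 0 0 P ⇒ 0 0 0 P ⇒ 0 0 0 0 P ⇒ 0 0 0 0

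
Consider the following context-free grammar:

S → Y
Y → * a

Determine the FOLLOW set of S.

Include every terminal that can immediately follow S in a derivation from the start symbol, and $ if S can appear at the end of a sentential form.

We compute FOLLOW(S) using the standard algorithm.
FOLLOW(S) starts with {$}.
FIRST(S) = {*}
FIRST(Y) = {*}
FOLLOW(S) = {$}
FOLLOW(Y) = {$}
Therefore, FOLLOW(S) = {$}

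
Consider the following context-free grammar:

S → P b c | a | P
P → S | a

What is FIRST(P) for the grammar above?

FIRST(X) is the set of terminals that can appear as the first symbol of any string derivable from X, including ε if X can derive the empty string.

We compute FIRST(P) using the standard algorithm.
FIRST(P) = {a}
FIRST(S) = {a}
Therefore, FIRST(P) = {a}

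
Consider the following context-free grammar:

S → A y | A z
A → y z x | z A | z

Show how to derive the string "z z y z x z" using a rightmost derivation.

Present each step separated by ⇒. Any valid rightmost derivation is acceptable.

S ⇒ A z ⇒ z A z ⇒ z z A z ⇒ z z y z x z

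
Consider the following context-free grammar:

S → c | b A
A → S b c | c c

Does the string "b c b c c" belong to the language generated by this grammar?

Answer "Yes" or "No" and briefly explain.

No - no valid derivation exists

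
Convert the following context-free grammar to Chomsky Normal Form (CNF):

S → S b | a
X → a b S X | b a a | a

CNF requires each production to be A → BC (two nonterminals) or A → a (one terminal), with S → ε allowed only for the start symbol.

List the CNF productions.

TB → b; S → a; TA → a; X → a; S → S TB; X → TA X0; X0 → TB X1; X1 → S X; X → TB X2; X2 → TA TA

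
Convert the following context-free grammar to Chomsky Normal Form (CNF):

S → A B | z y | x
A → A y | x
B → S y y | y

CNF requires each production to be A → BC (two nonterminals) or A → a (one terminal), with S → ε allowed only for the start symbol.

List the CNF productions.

TZ → z; TY → y; S → x; A → x; B → y; S → A B; S → TZ TY; A → A TY; B → S X0; X0 → TY TY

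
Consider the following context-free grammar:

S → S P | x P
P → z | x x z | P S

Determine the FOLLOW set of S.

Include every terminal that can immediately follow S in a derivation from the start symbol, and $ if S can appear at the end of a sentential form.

We compute FOLLOW(S) using the standard algorithm.
FOLLOW(S) starts with {$}.
FIRST(P) = {x, z}
FIRST(S) = {x}
FOLLOW(P) = {$, x, z}
FOLLOW(S) = {$, x, z}
Therefore, FOLLOW(S) = {$, x, z}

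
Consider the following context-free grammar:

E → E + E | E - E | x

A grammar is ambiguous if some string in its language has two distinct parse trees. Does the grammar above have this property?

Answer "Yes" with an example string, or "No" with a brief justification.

Yes - the string 'x + x + x - x' has two distinct parse trees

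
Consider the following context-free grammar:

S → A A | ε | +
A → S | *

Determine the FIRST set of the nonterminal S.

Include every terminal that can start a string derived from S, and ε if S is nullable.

We compute FIRST(S) using the standard algorithm.
FIRST(A) = {*, +, ε}
FIRST(S) = {*, +, ε}
Therefore, FIRST(S) = {*, +, ε}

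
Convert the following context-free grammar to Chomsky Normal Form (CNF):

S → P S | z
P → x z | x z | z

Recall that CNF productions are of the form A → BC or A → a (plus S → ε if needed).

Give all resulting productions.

S → z; TX → x; TZ → z; P → z; S → P S; P → TX TZ; P → TX TZ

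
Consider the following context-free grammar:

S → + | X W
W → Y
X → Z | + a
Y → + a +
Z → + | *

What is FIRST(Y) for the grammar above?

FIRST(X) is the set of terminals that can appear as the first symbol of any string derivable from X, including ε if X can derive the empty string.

We compute FIRST(Y) using the standard algorithm.
FIRST(S) = {*, +}
FIRST(W) = {+}
FIRST(X) = {*, +}
FIRST(Y) = {+}
FIRST(Z) = {*, +}
Therefore, FIRST(Y) = {+}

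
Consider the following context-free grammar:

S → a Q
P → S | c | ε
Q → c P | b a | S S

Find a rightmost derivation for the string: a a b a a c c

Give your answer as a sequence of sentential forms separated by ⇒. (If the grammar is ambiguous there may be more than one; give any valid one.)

S ⇒ a Q ⇒ a S S ⇒ a S a Q ⇒ a S a c P ⇒ a S a c c ⇒ a a Q a c c ⇒ a a b a a c c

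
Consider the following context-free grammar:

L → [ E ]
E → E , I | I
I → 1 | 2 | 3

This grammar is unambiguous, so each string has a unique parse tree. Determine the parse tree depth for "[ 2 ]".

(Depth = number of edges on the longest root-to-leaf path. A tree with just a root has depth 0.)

3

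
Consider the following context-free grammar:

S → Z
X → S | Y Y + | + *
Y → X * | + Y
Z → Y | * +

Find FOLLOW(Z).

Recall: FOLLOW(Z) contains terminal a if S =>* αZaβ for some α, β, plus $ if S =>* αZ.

We compute FOLLOW(Z) using the standard algorithm.
FOLLOW(S) starts with {$}.
FIRST(S) = {*, +}
FIRST(X) = {*, +}
FIRST(Y) = {*, +}
FIRST(Z) = {*, +}
FOLLOW(S) = {$, *}
FOLLOW(X) = {*}
FOLLOW(Y) = {$, *, +}
FOLLOW(Z) = {$, *}
Therefore, FOLLOW(Z) = {$, *}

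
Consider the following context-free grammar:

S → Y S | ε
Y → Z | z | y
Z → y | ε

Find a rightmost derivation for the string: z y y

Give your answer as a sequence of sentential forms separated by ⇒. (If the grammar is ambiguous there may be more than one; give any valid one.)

S ⇒ Y S ⇒ Y Y S ⇒ Y Y Y S ⇒ Y Y Y ⇒ Y Y y ⇒ Y y y ⇒ z y y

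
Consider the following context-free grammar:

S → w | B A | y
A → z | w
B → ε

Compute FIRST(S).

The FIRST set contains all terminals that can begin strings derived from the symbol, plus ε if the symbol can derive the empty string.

We compute FIRST(S) using the standard algorithm.
FIRST(A) = {w, z}
FIRST(B) = {ε}
FIRST(S) = {w, y, z}
Therefore, FIRST(S) = {w, y, z}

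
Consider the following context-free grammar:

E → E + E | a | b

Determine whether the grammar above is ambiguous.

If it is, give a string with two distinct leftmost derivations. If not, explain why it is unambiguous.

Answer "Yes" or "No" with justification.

Yes - the string 'b + a + a + b' has two distinct leftmost derivations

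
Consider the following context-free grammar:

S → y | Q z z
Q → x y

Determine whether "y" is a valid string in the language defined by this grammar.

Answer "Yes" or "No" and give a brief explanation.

Yes - a valid derivation exists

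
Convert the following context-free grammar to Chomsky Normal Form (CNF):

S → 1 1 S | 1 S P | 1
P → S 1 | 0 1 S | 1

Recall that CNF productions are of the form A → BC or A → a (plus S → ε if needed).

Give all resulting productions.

T1 → 1; S → 1; T0 → 0; P → 1; S → T1 X0; X0 → T1 S; S → T1 X1; X1 → S P; P → S T1; P → T0 X2; X2 → T1 S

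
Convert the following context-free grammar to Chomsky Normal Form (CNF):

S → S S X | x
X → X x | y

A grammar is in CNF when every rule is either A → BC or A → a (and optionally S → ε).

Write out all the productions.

S → x; TX → x; X → y; S → S X0; X0 → S X; X → X TX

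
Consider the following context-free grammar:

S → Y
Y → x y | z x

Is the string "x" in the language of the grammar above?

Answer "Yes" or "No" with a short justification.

No - no valid derivation exists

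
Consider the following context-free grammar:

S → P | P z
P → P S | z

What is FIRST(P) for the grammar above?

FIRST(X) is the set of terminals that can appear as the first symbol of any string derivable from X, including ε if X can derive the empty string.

We compute FIRST(P) using the standard algorithm.
FIRST(P) = {z}
FIRST(S) = {z}
Therefore, FIRST(P) = {z}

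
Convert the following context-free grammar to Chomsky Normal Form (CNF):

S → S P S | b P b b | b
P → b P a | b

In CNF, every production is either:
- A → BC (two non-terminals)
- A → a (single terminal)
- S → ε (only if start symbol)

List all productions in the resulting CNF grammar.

TB → b; S → b; TA → a; P → b; S → S X0; X0 → P S; S → TB X1; X1 → P X2; X2 → TB TB; P → TB X3; X3 → P TA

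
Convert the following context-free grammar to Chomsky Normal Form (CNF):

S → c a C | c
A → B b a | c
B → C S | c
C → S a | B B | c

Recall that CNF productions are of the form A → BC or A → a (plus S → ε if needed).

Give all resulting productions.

TC → c; TA → a; S → c; TB → b; A → c; B → c; C → c; S → TC X0; X0 → TA C; A → B X1; X1 → TB TA; B → C S; C → S TA; C → B B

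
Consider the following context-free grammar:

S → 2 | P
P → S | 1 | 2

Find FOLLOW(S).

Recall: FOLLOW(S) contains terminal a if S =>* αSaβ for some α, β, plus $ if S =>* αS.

We compute FOLLOW(S) using the standard algorithm.
FOLLOW(S) starts with {$}.
FIRST(P) = {1, 2}
FIRST(S) = {1, 2}
FOLLOW(P) = {$}
FOLLOW(S) = {$}
Therefore, FOLLOW(S) = {$}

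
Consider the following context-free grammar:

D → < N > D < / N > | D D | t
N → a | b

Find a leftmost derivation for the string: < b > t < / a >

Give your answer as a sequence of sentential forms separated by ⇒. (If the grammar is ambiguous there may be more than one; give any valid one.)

D ⇒ < N > D < / N > ⇒ < b > D < / N > ⇒ < b > t < / N > ⇒ < b > t < / a >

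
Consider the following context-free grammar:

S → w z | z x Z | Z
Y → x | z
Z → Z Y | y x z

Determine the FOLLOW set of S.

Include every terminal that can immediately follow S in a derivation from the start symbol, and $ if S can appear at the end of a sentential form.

We compute FOLLOW(S) using the standard algorithm.
FOLLOW(S) starts with {$}.
FIRST(S) = {w, y, z}
FIRST(Y) = {x, z}
FIRST(Z) = {y}
FOLLOW(S) = {$}
FOLLOW(Y) = {$, x, z}
FOLLOW(Z) = {$, x, z}
Therefore, FOLLOW(S) = {$}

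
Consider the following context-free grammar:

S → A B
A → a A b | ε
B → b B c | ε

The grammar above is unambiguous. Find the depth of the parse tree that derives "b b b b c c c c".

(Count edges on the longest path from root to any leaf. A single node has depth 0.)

6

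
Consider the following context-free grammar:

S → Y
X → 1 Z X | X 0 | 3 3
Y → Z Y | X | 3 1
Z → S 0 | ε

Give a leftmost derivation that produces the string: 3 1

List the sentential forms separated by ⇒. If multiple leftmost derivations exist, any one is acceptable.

S ⇒ Y ⇒ Z Y ⇒ Y ⇒ 3 1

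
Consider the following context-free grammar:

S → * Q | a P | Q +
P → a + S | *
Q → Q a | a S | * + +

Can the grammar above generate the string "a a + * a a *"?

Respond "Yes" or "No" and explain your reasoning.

Yes - a valid derivation exists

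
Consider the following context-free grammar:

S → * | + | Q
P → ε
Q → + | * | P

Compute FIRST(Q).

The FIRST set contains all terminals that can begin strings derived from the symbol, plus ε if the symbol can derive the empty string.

We compute FIRST(Q) using the standard algorithm.
FIRST(P) = {ε}
FIRST(Q) = {*, +, ε}
FIRST(S) = {*, +, ε}
Therefore, FIRST(Q) = {*, +, ε}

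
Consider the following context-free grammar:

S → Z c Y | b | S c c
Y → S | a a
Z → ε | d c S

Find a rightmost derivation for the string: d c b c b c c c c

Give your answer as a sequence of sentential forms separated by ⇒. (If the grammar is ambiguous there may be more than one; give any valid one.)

S ⇒ Z c Y ⇒ Z c S ⇒ Z c S c c ⇒ Z c S c c c c ⇒ Z c b c c c c ⇒ d c S c b c c c c ⇒ d c b c b c c c c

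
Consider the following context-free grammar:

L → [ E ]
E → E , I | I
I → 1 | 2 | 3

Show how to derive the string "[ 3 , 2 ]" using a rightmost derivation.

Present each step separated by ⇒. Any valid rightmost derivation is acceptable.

L ⇒ [ E ] ⇒ [ E , I ] ⇒ [ E , 2 ] ⇒ [ I , 2 ] ⇒ [ 3 , 2 ]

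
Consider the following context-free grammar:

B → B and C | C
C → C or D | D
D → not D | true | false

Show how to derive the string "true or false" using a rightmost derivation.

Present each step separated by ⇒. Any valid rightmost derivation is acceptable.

B ⇒ C ⇒ C or D ⇒ C or false ⇒ D or false ⇒ true or false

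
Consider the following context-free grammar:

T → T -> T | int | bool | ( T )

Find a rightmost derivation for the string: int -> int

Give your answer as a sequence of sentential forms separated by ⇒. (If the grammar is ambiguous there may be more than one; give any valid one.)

T ⇒ T -> T ⇒ T -> int ⇒ int -> int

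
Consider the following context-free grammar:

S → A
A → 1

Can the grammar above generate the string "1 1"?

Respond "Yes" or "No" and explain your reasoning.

No - no valid derivation exists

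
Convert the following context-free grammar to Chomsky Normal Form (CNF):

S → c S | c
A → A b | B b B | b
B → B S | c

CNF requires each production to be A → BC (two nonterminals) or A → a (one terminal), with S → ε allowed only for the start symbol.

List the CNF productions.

TC → c; S → c; TB → b; A → b; B → c; S → TC S; A → A TB; A → B X0; X0 → TB B; B → B S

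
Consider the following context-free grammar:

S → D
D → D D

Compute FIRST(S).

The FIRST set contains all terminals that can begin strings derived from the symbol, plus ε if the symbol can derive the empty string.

We compute FIRST(S) using the standard algorithm.
FIRST(D) = {}
FIRST(S) = {}
Therefore, FIRST(S) = {}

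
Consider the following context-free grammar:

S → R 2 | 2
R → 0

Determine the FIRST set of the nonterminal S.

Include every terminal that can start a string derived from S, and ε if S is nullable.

We compute FIRST(S) using the standard algorithm.
FIRST(R) = {0}
FIRST(S) = {0, 2}
Therefore, FIRST(S) = {0, 2}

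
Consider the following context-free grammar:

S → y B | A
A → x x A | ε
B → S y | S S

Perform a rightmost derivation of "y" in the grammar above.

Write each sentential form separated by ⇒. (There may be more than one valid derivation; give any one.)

S ⇒ y B ⇒ y S S ⇒ y S A ⇒ y S ⇒ y A ⇒ y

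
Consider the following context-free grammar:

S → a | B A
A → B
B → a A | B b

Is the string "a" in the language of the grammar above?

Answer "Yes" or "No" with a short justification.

Yes - a valid derivation exists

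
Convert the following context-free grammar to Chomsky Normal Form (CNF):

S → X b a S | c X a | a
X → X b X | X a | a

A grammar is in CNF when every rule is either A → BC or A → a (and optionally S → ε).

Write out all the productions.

TB → b; TA → a; TC → c; S → a; X → a; S → X X0; X0 → TB X1; X1 → TA S; S → TC X2; X2 → X TA; X → X X3; X3 → TB X; X → X TA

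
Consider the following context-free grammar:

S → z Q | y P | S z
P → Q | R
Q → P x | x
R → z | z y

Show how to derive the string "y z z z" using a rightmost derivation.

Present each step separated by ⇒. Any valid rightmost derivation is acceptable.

S ⇒ S z ⇒ S z z ⇒ y P z z ⇒ y R z z ⇒ y z z z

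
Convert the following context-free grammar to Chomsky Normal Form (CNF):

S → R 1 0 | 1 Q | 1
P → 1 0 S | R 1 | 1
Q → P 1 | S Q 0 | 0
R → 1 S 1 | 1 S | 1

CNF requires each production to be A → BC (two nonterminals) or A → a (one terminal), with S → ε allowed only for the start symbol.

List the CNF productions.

T1 → 1; T0 → 0; S → 1; P → 1; Q → 0; R → 1; S → R X0; X0 → T1 T0; S → T1 Q; P → T1 X1; X1 → T0 S; P → R T1; Q → P T1; Q → S X2; X2 → Q T0; R → T1 X3; X3 → S T1; R → T1 S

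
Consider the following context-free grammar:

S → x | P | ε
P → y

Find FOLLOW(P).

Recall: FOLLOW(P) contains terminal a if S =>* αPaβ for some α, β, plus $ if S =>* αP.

We compute FOLLOW(P) using the standard algorithm.
FOLLOW(S) starts with {$}.
FIRST(P) = {y}
FIRST(S) = {x, y, ε}
FOLLOW(P) = {$}
FOLLOW(S) = {$}
Therefore, FOLLOW(P) = {$}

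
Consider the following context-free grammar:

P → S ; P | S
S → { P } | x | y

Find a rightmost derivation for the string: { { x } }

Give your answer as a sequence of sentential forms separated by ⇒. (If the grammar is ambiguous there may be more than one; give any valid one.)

P ⇒ S ⇒ { P } ⇒ { S } ⇒ { { P } } ⇒ { { S } } ⇒ { { x } }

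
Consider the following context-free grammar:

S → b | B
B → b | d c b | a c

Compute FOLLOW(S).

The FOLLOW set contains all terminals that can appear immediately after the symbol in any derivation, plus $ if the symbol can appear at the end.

We compute FOLLOW(S) using the standard algorithm.
FOLLOW(S) starts with {$}.
FIRST(B) = {a, b, d}
FIRST(S) = {a, b, d}
FOLLOW(B) = {$}
FOLLOW(S) = {$}
Therefore, FOLLOW(S) = {$}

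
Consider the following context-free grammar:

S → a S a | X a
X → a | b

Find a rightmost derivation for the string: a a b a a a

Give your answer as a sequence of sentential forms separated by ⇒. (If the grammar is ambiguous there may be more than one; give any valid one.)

S ⇒ a S a ⇒ a a S a a ⇒ a a X a a a ⇒ a a b a a a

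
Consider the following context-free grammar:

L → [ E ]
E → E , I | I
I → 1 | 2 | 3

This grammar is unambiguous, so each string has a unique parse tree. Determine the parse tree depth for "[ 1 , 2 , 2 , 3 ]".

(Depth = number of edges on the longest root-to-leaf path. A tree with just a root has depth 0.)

6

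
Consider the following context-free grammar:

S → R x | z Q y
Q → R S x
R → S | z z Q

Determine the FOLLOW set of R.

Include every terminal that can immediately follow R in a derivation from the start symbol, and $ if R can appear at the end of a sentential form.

We compute FOLLOW(R) using the standard algorithm.
FOLLOW(S) starts with {$}.
FIRST(Q) = {z}
FIRST(R) = {z}
FIRST(S) = {z}
FOLLOW(Q) = {x, y, z}
FOLLOW(R) = {x, z}
FOLLOW(S) = {$, x, z}
Therefore, FOLLOW(R) = {x, z}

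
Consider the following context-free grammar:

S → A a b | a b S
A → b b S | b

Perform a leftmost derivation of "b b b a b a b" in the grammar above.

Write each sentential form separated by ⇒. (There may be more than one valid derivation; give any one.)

S ⇒ A a b ⇒ b b S a b ⇒ b b A a b a b ⇒ b b b a b a b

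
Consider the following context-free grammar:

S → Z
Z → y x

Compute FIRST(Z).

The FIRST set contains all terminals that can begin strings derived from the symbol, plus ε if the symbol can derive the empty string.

We compute FIRST(Z) using the standard algorithm.
FIRST(S) = {y}
FIRST(Z) = {y}
Therefore, FIRST(Z) = {y}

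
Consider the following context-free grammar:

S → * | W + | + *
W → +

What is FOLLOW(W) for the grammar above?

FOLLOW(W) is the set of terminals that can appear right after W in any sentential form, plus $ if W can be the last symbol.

We compute FOLLOW(W) using the standard algorithm.
FOLLOW(S) starts with {$}.
FIRST(S) = {*, +}
FIRST(W) = {+}
FOLLOW(S) = {$}
FOLLOW(W) = {+}
Therefore, FOLLOW(W) = {+}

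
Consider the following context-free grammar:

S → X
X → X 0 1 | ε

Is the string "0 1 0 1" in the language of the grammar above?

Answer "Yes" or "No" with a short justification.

Yes - a valid derivation exists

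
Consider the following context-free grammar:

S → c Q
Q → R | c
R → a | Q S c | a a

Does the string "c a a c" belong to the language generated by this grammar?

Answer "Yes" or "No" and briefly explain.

No - no valid derivation exists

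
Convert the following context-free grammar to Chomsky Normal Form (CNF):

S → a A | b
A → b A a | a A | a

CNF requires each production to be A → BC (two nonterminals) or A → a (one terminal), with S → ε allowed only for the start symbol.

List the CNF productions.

TA → a; S → b; TB → b; A → a; S → TA A; A → TB X0; X0 → A TA; A → TA A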